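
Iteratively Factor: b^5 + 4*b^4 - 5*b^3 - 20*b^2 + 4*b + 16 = (b - 2)*(b^4 + 6*b^3 + 7*b^2 - 6*b - 8) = (b - 2)*(b - 1)*(b^3 + 7*b^2 + 14*b + 8) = (b - 2)*(b - 1)*(b + 4)*(b^2 + 3*b + 2) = (b - 2)*(b - 1)*(b + 2)*(b + 4)*(b + 1)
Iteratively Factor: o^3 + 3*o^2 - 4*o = (o)*(o^2 + 3*o - 4) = o*(o - 1)*(o + 4)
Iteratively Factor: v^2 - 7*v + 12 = (v - 4)*(v - 3)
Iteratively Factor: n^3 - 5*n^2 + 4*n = (n - 1)*(n^2 - 4*n) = (n - 4)*(n - 1)*(n)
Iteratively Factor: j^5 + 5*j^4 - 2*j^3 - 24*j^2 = (j)*(j^4 + 5*j^3 - 2*j^2 - 24*j) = j*(j + 4)*(j^3 + j^2 - 6*j) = j*(j + 3)*(j + 4)*(j^2 - 2*j) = j^2*(j + 3)*(j + 4)*(j - 2)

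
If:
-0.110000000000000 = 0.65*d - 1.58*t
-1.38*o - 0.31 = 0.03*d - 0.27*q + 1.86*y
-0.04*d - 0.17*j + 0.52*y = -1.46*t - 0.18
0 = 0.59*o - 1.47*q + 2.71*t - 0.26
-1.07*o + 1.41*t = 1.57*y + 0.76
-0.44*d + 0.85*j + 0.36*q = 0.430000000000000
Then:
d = 0.89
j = 0.38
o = 1.87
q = 1.37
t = 0.43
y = -1.37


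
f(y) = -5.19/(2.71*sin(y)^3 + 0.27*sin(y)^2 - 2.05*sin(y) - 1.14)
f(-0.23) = 7.51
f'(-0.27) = -20.66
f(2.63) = 2.95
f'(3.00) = 4.64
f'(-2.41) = -22.42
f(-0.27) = 8.30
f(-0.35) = 10.09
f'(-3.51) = 1.32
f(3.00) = 3.66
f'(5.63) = 15.87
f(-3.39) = 3.27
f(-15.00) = 11.85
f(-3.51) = 3.02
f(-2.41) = 11.33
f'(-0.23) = -18.54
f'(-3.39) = 2.85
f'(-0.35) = -23.55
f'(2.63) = -0.24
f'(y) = -5.19*(-8.13*sin(y)^2*cos(y) - 0.54*sin(y)*cos(y) + 2.05*cos(y))/(2.71*sin(y)^3 + 0.27*sin(y)^2 - 2.05*sin(y) - 1.14)^2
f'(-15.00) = -21.31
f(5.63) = 12.89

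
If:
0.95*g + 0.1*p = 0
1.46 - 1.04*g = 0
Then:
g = 1.40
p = -13.34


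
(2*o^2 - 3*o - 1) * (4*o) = 8*o^3 - 12*o^2 - 4*o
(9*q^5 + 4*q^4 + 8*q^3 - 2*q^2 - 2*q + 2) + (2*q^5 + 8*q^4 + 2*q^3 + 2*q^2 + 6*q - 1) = 11*q^5 + 12*q^4 + 10*q^3 + 4*q + 1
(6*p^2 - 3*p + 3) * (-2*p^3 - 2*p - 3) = -12*p^5 + 6*p^4 - 18*p^3 - 12*p^2 + 3*p - 9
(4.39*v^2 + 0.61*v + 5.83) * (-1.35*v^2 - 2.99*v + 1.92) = -5.9265*v^4 - 13.9496*v^3 - 1.2656*v^2 - 16.2605*v + 11.1936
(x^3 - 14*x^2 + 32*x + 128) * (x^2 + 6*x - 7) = x^5 - 8*x^4 - 59*x^3 + 418*x^2 + 544*x - 896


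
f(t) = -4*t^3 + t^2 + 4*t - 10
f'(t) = -12*t^2 + 2*t + 4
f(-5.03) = 504.24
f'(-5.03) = -309.67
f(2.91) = -88.46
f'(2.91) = -91.80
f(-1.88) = 12.59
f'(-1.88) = -42.17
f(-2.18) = 27.47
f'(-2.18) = -57.39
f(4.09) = -250.58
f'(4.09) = -188.56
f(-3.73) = 196.57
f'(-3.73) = -170.41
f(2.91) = -88.46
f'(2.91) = -91.80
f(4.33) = -298.66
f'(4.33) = -212.33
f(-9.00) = 2951.00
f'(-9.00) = -986.00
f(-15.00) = 13655.00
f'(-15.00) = -2726.00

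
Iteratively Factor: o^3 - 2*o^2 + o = (o)*(o^2 - 2*o + 1) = o*(o - 1)*(o - 1)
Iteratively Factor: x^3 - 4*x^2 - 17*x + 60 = (x + 4)*(x^2 - 8*x + 15) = (x - 5)*(x + 4)*(x - 3)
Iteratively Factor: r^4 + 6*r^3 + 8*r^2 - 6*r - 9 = (r - 1)*(r^3 + 7*r^2 + 15*r + 9) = (r - 1)*(r + 1)*(r^2 + 6*r + 9) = (r - 1)*(r + 1)*(r + 3)*(r + 3)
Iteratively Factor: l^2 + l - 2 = (l - 1)*(l + 2)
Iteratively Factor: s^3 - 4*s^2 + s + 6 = (s - 2)*(s^2 - 2*s - 3) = (s - 2)*(s + 1)*(s - 3)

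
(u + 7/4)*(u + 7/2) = u^2 + 21*u/4 + 49/8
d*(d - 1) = d^2 - d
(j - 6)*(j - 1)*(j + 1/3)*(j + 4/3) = j^4 - 16*j^3/3 - 47*j^2/9 + 62*j/9 + 8/3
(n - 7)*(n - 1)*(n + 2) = n^3 - 6*n^2 - 9*n + 14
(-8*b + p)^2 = 64*b^2 - 16*b*p + p^2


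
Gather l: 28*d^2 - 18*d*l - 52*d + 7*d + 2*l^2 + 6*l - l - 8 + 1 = 28*d^2 - 45*d + 2*l^2 + l*(5 - 18*d) - 7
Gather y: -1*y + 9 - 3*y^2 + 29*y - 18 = -3*y^2 + 28*y - 9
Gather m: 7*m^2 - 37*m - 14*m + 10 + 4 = 7*m^2 - 51*m + 14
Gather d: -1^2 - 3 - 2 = -6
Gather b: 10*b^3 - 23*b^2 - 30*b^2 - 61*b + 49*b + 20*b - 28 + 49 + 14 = 10*b^3 - 53*b^2 + 8*b + 35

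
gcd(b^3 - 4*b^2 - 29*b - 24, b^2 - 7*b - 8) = b^2 - 7*b - 8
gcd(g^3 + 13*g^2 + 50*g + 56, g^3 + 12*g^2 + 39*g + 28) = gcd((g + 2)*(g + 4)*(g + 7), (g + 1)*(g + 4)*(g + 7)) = g^2 + 11*g + 28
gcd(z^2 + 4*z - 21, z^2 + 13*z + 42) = z + 7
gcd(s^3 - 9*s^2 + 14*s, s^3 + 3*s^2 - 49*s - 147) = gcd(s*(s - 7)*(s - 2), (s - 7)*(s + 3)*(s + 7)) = s - 7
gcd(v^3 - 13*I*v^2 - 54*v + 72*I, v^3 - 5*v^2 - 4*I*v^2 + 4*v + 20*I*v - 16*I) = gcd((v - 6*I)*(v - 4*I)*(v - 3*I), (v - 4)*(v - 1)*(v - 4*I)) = v - 4*I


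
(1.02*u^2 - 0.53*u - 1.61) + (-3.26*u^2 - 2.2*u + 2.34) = -2.24*u^2 - 2.73*u + 0.73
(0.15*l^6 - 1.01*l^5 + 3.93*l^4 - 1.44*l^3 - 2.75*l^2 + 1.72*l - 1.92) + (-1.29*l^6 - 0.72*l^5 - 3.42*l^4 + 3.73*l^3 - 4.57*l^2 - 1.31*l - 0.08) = -1.14*l^6 - 1.73*l^5 + 0.51*l^4 + 2.29*l^3 - 7.32*l^2 + 0.41*l - 2.0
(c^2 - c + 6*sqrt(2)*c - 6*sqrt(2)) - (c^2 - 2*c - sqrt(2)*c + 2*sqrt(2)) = c + 7*sqrt(2)*c - 8*sqrt(2)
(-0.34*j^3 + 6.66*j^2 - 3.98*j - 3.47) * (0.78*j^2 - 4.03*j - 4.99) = -0.2652*j^5 + 6.565*j^4 - 28.2476*j^3 - 19.9006*j^2 + 33.8443*j + 17.3153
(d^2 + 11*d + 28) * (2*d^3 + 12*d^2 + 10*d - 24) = 2*d^5 + 34*d^4 + 198*d^3 + 422*d^2 + 16*d - 672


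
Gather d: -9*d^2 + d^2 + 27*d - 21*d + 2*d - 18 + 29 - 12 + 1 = -8*d^2 + 8*d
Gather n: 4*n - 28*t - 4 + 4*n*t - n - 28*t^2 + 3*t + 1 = n*(4*t + 3) - 28*t^2 - 25*t - 3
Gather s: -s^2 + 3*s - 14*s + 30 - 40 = -s^2 - 11*s - 10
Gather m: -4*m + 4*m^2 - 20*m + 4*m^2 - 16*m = 8*m^2 - 40*m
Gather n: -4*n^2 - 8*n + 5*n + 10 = -4*n^2 - 3*n + 10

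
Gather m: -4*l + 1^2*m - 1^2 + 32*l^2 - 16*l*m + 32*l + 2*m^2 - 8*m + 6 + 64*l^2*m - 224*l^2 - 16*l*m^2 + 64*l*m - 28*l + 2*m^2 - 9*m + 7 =-192*l^2 + m^2*(4 - 16*l) + m*(64*l^2 + 48*l - 16) + 12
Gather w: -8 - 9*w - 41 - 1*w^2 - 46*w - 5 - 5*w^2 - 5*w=-6*w^2 - 60*w - 54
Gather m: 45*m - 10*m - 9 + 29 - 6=35*m + 14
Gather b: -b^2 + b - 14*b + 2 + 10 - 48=-b^2 - 13*b - 36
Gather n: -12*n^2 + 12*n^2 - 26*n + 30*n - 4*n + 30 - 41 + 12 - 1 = 0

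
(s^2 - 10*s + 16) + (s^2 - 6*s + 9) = 2*s^2 - 16*s + 25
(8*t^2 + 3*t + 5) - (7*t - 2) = 8*t^2 - 4*t + 7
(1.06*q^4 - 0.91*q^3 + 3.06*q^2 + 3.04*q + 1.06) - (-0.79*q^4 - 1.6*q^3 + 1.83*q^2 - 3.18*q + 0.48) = 1.85*q^4 + 0.69*q^3 + 1.23*q^2 + 6.22*q + 0.58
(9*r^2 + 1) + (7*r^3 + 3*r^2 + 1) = 7*r^3 + 12*r^2 + 2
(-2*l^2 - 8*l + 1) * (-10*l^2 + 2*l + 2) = 20*l^4 + 76*l^3 - 30*l^2 - 14*l + 2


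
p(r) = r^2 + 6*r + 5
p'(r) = 2*r + 6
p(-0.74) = 1.11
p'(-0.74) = 4.52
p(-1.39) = -1.41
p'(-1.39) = 3.22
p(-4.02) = -2.96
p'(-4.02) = -2.04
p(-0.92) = 0.33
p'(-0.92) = 4.16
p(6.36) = 83.61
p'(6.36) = 18.72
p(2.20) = 23.04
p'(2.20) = 10.40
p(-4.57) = -1.54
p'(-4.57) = -3.14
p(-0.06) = 4.64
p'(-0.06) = 5.88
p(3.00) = 32.00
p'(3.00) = 12.00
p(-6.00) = 5.00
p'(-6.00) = -6.00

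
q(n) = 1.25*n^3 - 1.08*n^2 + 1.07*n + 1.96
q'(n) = 3.75*n^2 - 2.16*n + 1.07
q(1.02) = 3.25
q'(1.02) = 2.77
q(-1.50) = -6.29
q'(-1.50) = 12.75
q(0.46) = 2.35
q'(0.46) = 0.87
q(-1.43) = -5.43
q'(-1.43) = 11.83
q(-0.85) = -0.50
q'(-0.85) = 5.62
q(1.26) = 4.09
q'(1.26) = 4.30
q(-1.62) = -7.92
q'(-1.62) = 14.41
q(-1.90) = -12.55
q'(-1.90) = 18.71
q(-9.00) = -1006.40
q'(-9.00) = 324.26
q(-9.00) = -1006.40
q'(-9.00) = 324.26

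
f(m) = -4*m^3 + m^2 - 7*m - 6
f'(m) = -12*m^2 + 2*m - 7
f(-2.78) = 107.13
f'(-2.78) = -105.30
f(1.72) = -35.44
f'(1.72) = -39.06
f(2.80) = -105.57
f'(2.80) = -95.48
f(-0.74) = 1.35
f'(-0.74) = -15.05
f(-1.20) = 10.75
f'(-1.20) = -26.68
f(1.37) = -24.00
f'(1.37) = -26.78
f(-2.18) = 55.45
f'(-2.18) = -68.39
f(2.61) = -88.58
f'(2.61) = -83.53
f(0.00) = -6.00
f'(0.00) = -7.00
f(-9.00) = 3054.00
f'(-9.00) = -997.00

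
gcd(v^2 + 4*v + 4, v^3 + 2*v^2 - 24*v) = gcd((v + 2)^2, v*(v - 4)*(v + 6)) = 1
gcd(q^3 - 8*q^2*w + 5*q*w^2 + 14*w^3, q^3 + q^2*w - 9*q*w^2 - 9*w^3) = q + w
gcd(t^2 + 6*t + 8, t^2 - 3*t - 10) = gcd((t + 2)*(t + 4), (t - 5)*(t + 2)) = t + 2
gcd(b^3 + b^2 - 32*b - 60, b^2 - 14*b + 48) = b - 6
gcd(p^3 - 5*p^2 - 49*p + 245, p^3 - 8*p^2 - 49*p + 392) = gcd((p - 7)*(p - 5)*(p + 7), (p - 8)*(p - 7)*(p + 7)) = p^2 - 49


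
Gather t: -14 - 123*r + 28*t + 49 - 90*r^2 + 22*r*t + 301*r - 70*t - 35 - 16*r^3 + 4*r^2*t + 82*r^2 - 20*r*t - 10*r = -16*r^3 - 8*r^2 + 168*r + t*(4*r^2 + 2*r - 42)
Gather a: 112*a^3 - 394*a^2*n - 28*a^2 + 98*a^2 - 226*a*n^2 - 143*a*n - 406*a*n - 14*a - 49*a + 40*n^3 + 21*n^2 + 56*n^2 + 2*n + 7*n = 112*a^3 + a^2*(70 - 394*n) + a*(-226*n^2 - 549*n - 63) + 40*n^3 + 77*n^2 + 9*n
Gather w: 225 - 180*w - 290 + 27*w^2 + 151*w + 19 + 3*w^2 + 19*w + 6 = 30*w^2 - 10*w - 40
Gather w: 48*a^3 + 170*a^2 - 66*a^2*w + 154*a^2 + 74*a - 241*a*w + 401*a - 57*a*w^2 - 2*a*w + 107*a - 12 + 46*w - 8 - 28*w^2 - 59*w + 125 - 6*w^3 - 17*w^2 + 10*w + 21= 48*a^3 + 324*a^2 + 582*a - 6*w^3 + w^2*(-57*a - 45) + w*(-66*a^2 - 243*a - 3) + 126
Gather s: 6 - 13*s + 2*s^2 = 2*s^2 - 13*s + 6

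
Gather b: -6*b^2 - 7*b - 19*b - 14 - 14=-6*b^2 - 26*b - 28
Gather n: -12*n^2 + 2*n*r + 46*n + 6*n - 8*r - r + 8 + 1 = -12*n^2 + n*(2*r + 52) - 9*r + 9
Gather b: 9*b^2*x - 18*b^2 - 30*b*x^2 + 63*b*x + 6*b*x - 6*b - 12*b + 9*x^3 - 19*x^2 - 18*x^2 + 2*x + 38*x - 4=b^2*(9*x - 18) + b*(-30*x^2 + 69*x - 18) + 9*x^3 - 37*x^2 + 40*x - 4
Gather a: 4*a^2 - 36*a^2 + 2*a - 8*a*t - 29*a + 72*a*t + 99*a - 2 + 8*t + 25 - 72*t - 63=-32*a^2 + a*(64*t + 72) - 64*t - 40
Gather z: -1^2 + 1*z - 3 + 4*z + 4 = 5*z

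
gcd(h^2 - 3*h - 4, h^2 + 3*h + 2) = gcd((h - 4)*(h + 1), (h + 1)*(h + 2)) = h + 1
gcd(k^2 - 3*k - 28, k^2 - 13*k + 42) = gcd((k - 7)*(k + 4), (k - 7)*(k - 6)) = k - 7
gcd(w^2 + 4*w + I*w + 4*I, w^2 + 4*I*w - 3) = w + I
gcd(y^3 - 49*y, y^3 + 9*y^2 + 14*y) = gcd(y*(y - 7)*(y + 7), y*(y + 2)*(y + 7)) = y^2 + 7*y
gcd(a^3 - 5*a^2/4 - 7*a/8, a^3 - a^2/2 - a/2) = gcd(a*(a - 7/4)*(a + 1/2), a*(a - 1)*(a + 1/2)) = a^2 + a/2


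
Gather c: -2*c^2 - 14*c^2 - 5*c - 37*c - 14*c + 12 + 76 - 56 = -16*c^2 - 56*c + 32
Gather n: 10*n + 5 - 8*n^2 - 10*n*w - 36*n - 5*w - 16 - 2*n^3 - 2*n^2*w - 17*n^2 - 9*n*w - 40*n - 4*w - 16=-2*n^3 + n^2*(-2*w - 25) + n*(-19*w - 66) - 9*w - 27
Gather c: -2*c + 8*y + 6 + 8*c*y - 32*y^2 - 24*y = c*(8*y - 2) - 32*y^2 - 16*y + 6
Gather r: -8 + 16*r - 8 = 16*r - 16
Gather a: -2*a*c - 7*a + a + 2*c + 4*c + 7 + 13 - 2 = a*(-2*c - 6) + 6*c + 18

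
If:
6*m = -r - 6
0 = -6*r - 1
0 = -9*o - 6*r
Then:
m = -35/36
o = 1/9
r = -1/6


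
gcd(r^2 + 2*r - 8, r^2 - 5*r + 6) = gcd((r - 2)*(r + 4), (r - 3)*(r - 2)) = r - 2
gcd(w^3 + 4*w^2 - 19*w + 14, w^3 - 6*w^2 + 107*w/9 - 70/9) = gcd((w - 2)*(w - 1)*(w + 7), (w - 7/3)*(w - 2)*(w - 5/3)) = w - 2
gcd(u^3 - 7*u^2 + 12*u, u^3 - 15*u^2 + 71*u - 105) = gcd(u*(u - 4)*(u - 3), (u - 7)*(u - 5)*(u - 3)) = u - 3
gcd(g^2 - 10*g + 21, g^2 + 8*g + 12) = 1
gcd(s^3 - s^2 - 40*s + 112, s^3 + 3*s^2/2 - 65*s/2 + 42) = s^2 + 3*s - 28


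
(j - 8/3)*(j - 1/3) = j^2 - 3*j + 8/9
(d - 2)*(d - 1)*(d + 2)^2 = d^4 + d^3 - 6*d^2 - 4*d + 8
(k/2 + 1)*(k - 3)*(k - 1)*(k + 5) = k^4/2 + 3*k^3/2 - 15*k^2/2 - 19*k/2 + 15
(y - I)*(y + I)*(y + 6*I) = y^3 + 6*I*y^2 + y + 6*I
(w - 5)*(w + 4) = w^2 - w - 20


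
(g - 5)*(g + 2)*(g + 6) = g^3 + 3*g^2 - 28*g - 60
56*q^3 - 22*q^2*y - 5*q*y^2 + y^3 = (-7*q + y)*(-2*q + y)*(4*q + y)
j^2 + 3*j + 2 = (j + 1)*(j + 2)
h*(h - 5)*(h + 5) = h^3 - 25*h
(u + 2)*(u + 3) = u^2 + 5*u + 6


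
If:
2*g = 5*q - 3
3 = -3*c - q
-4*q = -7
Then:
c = -19/12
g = 23/8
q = 7/4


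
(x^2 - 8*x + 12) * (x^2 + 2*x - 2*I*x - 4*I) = x^4 - 6*x^3 - 2*I*x^3 - 4*x^2 + 12*I*x^2 + 24*x + 8*I*x - 48*I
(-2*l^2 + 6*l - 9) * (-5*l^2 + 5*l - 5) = 10*l^4 - 40*l^3 + 85*l^2 - 75*l + 45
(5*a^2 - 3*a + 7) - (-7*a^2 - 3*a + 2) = 12*a^2 + 5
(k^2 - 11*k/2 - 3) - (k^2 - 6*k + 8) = k/2 - 11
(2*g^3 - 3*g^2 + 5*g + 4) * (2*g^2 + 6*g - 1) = 4*g^5 + 6*g^4 - 10*g^3 + 41*g^2 + 19*g - 4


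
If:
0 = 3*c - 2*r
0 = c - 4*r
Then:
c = 0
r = 0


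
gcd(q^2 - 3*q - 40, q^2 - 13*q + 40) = q - 8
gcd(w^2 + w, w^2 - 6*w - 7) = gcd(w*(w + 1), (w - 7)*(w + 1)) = w + 1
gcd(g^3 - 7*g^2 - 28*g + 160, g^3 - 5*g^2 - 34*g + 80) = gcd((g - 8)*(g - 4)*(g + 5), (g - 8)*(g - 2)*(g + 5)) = g^2 - 3*g - 40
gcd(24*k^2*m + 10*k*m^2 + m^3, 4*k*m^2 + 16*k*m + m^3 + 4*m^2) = 4*k*m + m^2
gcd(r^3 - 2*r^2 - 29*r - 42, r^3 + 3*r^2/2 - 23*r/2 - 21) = r^2 + 5*r + 6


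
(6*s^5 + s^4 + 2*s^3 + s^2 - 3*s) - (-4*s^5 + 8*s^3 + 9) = 10*s^5 + s^4 - 6*s^3 + s^2 - 3*s - 9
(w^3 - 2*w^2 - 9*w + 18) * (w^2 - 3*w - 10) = w^5 - 5*w^4 - 13*w^3 + 65*w^2 + 36*w - 180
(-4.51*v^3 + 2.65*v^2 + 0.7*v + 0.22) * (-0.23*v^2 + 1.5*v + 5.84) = 1.0373*v^5 - 7.3745*v^4 - 22.5244*v^3 + 16.4754*v^2 + 4.418*v + 1.2848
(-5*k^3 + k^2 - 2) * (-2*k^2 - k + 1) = 10*k^5 + 3*k^4 - 6*k^3 + 5*k^2 + 2*k - 2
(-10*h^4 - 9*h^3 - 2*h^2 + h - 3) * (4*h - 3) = -40*h^5 - 6*h^4 + 19*h^3 + 10*h^2 - 15*h + 9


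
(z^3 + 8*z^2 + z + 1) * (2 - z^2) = -z^5 - 8*z^4 + z^3 + 15*z^2 + 2*z + 2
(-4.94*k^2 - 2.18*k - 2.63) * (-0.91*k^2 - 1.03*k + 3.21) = 4.4954*k^4 + 7.072*k^3 - 11.2187*k^2 - 4.2889*k - 8.4423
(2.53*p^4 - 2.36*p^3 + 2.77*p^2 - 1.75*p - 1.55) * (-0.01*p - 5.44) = -0.0253*p^5 - 13.7396*p^4 + 12.8107*p^3 - 15.0513*p^2 + 9.5355*p + 8.432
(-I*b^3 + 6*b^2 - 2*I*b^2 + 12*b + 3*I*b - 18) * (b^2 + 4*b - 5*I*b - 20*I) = -I*b^5 + b^4 - 6*I*b^4 + 6*b^3 - 35*I*b^3 + 5*b^2 - 168*I*b^2 - 12*b - 150*I*b + 360*I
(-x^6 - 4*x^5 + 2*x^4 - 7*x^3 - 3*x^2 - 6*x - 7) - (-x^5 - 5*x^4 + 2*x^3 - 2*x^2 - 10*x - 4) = -x^6 - 3*x^5 + 7*x^4 - 9*x^3 - x^2 + 4*x - 3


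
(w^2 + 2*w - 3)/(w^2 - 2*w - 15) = (w - 1)/(w - 5)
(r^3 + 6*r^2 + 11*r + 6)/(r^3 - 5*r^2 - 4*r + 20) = (r^2 + 4*r + 3)/(r^2 - 7*r + 10)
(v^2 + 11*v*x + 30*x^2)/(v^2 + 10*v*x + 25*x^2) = (v + 6*x)/(v + 5*x)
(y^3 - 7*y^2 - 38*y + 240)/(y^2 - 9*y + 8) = (y^2 + y - 30)/(y - 1)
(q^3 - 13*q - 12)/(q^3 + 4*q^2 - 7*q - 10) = (q^2 - q - 12)/(q^2 + 3*q - 10)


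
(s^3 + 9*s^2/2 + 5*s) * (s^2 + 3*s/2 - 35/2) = s^5 + 6*s^4 - 23*s^3/4 - 285*s^2/4 - 175*s/2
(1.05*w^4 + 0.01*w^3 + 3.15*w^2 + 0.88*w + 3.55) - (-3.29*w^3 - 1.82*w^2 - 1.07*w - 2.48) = 1.05*w^4 + 3.3*w^3 + 4.97*w^2 + 1.95*w + 6.03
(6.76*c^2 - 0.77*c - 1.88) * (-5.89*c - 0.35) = -39.8164*c^3 + 2.1693*c^2 + 11.3427*c + 0.658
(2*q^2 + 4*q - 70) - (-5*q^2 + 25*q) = 7*q^2 - 21*q - 70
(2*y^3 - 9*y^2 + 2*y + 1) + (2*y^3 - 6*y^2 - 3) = 4*y^3 - 15*y^2 + 2*y - 2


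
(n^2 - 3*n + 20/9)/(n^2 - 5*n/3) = (n - 4/3)/n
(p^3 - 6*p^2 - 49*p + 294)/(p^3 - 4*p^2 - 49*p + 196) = (p - 6)/(p - 4)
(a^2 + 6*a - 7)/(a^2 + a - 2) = (a + 7)/(a + 2)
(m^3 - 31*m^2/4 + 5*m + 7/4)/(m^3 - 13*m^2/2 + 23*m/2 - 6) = (4*m^2 - 27*m - 7)/(2*(2*m^2 - 11*m + 12))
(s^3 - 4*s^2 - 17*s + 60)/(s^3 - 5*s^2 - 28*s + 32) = (s^2 - 8*s + 15)/(s^2 - 9*s + 8)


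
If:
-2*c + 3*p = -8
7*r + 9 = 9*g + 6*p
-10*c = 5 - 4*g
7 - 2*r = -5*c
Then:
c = 17/4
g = 95/8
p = 1/6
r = 113/8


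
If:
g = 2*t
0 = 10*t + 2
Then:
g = -2/5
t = -1/5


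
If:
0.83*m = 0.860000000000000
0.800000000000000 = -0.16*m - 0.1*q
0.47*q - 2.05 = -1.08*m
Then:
No Solution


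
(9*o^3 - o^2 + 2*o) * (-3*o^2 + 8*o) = -27*o^5 + 75*o^4 - 14*o^3 + 16*o^2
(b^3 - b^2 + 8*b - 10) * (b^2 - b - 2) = b^5 - 2*b^4 + 7*b^3 - 16*b^2 - 6*b + 20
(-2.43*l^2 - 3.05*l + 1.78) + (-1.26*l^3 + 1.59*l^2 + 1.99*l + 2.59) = -1.26*l^3 - 0.84*l^2 - 1.06*l + 4.37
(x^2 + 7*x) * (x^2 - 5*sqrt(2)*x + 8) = x^4 - 5*sqrt(2)*x^3 + 7*x^3 - 35*sqrt(2)*x^2 + 8*x^2 + 56*x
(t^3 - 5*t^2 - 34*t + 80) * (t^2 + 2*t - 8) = t^5 - 3*t^4 - 52*t^3 + 52*t^2 + 432*t - 640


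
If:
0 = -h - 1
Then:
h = -1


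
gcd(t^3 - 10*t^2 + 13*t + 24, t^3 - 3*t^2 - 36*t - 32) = t^2 - 7*t - 8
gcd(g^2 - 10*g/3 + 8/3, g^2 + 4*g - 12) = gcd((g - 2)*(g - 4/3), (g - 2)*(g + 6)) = g - 2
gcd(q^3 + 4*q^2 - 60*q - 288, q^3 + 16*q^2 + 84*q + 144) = q^2 + 12*q + 36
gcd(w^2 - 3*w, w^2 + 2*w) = w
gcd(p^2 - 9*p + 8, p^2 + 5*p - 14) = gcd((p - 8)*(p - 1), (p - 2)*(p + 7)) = 1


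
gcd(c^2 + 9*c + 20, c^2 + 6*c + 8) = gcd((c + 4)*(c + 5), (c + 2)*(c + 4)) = c + 4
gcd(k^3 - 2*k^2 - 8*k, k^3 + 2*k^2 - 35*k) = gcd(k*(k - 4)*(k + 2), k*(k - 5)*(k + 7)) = k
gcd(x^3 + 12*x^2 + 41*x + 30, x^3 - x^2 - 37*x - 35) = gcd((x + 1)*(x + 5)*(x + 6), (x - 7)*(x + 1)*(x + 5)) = x^2 + 6*x + 5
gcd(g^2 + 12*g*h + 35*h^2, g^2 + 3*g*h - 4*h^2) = 1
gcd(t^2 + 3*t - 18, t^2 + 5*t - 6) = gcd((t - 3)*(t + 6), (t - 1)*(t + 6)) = t + 6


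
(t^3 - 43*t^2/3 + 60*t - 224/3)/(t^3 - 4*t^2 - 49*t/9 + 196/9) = 3*(t - 8)/(3*t + 7)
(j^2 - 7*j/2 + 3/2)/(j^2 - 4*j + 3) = (j - 1/2)/(j - 1)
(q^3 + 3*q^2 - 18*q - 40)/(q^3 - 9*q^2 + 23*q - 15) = (q^3 + 3*q^2 - 18*q - 40)/(q^3 - 9*q^2 + 23*q - 15)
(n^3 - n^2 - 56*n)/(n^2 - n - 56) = n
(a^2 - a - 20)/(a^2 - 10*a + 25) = (a + 4)/(a - 5)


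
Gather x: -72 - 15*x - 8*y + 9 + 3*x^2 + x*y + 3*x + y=3*x^2 + x*(y - 12) - 7*y - 63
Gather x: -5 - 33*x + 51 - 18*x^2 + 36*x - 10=-18*x^2 + 3*x + 36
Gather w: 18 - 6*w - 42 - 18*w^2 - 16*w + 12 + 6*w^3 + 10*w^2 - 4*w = 6*w^3 - 8*w^2 - 26*w - 12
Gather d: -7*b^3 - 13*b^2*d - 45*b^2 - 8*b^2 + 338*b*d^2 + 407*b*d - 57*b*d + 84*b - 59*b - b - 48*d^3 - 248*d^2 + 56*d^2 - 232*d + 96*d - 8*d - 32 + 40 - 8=-7*b^3 - 53*b^2 + 24*b - 48*d^3 + d^2*(338*b - 192) + d*(-13*b^2 + 350*b - 144)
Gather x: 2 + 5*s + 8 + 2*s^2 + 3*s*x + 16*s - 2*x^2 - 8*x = 2*s^2 + 21*s - 2*x^2 + x*(3*s - 8) + 10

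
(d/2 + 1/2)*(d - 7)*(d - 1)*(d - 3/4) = d^4/2 - 31*d^3/8 + 17*d^2/8 + 31*d/8 - 21/8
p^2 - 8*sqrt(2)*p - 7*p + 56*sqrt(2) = (p - 7)*(p - 8*sqrt(2))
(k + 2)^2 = k^2 + 4*k + 4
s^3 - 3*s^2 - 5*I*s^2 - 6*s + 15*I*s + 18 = (s - 3)*(s - 3*I)*(s - 2*I)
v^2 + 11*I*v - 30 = (v + 5*I)*(v + 6*I)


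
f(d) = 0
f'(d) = 0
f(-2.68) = 0.00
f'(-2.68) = 0.00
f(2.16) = 0.00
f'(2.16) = 0.00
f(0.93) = 0.00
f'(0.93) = 0.00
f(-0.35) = 0.00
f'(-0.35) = 0.00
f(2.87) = 0.00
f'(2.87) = 0.00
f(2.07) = 0.00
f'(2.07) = 0.00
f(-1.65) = 0.00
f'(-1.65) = 0.00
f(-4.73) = 0.00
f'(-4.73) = 0.00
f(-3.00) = 0.00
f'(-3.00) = 0.00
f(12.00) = 0.00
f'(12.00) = 0.00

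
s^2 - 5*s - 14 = (s - 7)*(s + 2)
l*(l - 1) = l^2 - l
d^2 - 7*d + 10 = (d - 5)*(d - 2)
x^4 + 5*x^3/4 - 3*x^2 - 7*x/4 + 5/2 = (x - 1)^2*(x + 5/4)*(x + 2)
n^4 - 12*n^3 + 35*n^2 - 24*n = n*(n - 8)*(n - 3)*(n - 1)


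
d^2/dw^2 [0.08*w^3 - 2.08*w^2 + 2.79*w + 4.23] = 0.48*w - 4.16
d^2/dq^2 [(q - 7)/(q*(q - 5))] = 2*(q^3 - 21*q^2 + 105*q - 175)/(q^3*(q^3 - 15*q^2 + 75*q - 125))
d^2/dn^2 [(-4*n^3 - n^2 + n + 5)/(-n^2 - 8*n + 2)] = 6*(85*n^3 - 67*n^2 - 26*n - 114)/(n^6 + 24*n^5 + 186*n^4 + 416*n^3 - 372*n^2 + 96*n - 8)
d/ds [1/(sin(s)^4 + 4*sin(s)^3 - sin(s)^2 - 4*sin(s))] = 2*(-2*sin(s)^3 - 6*sin(s)^2 + sin(s) + 2)/((sin(s) + 4)^2*sin(s)^2*cos(s)^3)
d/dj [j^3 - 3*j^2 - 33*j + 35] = 3*j^2 - 6*j - 33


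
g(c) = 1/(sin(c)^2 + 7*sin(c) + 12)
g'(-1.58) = 0.00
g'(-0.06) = -0.05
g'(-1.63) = 0.01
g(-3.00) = 0.09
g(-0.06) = 0.09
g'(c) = (-2*sin(c)*cos(c) - 7*cos(c))/(sin(c)^2 + 7*sin(c) + 12)^2 = -(2*sin(c) + 7)*cos(c)/(sin(c)^2 + 7*sin(c) + 12)^2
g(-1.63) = 0.17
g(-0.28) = 0.10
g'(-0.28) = -0.06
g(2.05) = 0.05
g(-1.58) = 0.17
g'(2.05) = 0.01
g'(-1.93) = 0.05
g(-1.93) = 0.16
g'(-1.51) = -0.01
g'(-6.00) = -0.04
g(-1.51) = 0.17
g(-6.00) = 0.07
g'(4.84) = -0.02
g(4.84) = 0.17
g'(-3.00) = 0.05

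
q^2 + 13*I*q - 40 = (q + 5*I)*(q + 8*I)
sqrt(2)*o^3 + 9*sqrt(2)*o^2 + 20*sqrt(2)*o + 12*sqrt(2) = (o + 2)*(o + 6)*(sqrt(2)*o + sqrt(2))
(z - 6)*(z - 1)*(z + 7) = z^3 - 43*z + 42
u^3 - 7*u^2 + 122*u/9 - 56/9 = (u - 4)*(u - 7/3)*(u - 2/3)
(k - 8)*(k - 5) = k^2 - 13*k + 40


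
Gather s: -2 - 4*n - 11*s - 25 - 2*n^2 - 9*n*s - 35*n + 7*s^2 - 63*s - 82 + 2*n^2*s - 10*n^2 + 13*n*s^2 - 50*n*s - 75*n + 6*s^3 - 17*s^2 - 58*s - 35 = -12*n^2 - 114*n + 6*s^3 + s^2*(13*n - 10) + s*(2*n^2 - 59*n - 132) - 144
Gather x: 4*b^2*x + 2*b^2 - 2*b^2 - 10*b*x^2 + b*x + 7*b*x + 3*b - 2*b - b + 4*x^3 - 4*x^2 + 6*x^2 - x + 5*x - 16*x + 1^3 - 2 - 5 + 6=4*x^3 + x^2*(2 - 10*b) + x*(4*b^2 + 8*b - 12)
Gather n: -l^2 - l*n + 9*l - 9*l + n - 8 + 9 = -l^2 + n*(1 - l) + 1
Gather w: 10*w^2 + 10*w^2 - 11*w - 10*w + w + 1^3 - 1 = 20*w^2 - 20*w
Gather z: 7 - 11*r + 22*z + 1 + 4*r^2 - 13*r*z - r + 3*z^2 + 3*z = 4*r^2 - 12*r + 3*z^2 + z*(25 - 13*r) + 8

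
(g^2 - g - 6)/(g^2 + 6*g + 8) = (g - 3)/(g + 4)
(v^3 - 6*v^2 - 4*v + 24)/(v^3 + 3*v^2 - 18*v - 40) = (v^2 - 8*v + 12)/(v^2 + v - 20)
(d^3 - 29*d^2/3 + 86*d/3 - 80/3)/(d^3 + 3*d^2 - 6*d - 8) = (3*d^2 - 23*d + 40)/(3*(d^2 + 5*d + 4))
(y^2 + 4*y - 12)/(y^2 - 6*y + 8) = (y + 6)/(y - 4)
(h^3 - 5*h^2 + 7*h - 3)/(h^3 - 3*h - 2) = (-h^3 + 5*h^2 - 7*h + 3)/(-h^3 + 3*h + 2)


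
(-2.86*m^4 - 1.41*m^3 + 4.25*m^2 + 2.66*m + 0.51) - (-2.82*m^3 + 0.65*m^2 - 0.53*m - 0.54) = -2.86*m^4 + 1.41*m^3 + 3.6*m^2 + 3.19*m + 1.05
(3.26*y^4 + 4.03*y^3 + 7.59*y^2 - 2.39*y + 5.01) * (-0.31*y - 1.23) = -1.0106*y^5 - 5.2591*y^4 - 7.3098*y^3 - 8.5948*y^2 + 1.3866*y - 6.1623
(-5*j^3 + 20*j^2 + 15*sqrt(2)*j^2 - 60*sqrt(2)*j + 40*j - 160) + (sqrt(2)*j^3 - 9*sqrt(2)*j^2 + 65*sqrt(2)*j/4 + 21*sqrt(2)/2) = -5*j^3 + sqrt(2)*j^3 + 6*sqrt(2)*j^2 + 20*j^2 - 175*sqrt(2)*j/4 + 40*j - 160 + 21*sqrt(2)/2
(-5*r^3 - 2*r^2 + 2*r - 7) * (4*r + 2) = -20*r^4 - 18*r^3 + 4*r^2 - 24*r - 14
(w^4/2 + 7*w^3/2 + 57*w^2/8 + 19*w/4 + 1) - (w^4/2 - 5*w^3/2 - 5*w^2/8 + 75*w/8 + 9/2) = 6*w^3 + 31*w^2/4 - 37*w/8 - 7/2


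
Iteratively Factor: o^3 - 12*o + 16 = (o - 2)*(o^2 + 2*o - 8) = (o - 2)^2*(o + 4)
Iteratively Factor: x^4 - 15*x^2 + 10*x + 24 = (x + 1)*(x^3 - x^2 - 14*x + 24) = (x - 3)*(x + 1)*(x^2 + 2*x - 8) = (x - 3)*(x + 1)*(x + 4)*(x - 2)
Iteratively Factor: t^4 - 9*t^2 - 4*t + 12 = (t + 2)*(t^3 - 2*t^2 - 5*t + 6) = (t - 3)*(t + 2)*(t^2 + t - 2) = (t - 3)*(t + 2)^2*(t - 1)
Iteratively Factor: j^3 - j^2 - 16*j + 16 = (j - 1)*(j^2 - 16) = (j - 4)*(j - 1)*(j + 4)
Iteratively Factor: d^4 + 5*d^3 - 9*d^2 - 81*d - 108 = (d + 3)*(d^3 + 2*d^2 - 15*d - 36) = (d + 3)^2*(d^2 - d - 12) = (d + 3)^3*(d - 4)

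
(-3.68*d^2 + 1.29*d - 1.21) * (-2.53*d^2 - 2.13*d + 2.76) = 9.3104*d^4 + 4.5747*d^3 - 9.8432*d^2 + 6.1377*d - 3.3396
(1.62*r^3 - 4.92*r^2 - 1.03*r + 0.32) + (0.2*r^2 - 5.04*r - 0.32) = 1.62*r^3 - 4.72*r^2 - 6.07*r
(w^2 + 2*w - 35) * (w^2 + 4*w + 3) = w^4 + 6*w^3 - 24*w^2 - 134*w - 105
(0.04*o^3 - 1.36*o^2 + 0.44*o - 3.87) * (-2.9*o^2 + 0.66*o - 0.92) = -0.116*o^5 + 3.9704*o^4 - 2.2104*o^3 + 12.7646*o^2 - 2.959*o + 3.5604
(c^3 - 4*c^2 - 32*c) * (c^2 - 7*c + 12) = c^5 - 11*c^4 + 8*c^3 + 176*c^2 - 384*c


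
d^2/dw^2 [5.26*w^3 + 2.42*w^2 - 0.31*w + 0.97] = 31.56*w + 4.84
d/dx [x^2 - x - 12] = 2*x - 1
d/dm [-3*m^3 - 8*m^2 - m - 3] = -9*m^2 - 16*m - 1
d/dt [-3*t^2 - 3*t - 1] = -6*t - 3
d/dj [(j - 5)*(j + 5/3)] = 2*j - 10/3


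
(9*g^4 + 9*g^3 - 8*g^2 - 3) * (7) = 63*g^4 + 63*g^3 - 56*g^2 - 21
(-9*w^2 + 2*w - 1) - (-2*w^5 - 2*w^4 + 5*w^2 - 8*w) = 2*w^5 + 2*w^4 - 14*w^2 + 10*w - 1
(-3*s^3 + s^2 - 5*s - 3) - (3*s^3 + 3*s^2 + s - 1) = -6*s^3 - 2*s^2 - 6*s - 2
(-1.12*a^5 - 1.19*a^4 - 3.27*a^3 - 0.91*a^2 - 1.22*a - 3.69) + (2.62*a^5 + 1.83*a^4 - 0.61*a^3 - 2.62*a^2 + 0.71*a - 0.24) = 1.5*a^5 + 0.64*a^4 - 3.88*a^3 - 3.53*a^2 - 0.51*a - 3.93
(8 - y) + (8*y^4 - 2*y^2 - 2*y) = 8*y^4 - 2*y^2 - 3*y + 8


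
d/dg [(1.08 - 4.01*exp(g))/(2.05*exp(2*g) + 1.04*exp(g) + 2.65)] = (8.2205*exp(2*g) - 4.428*exp(g) - 11.7497)*exp(g)/(4.2025*exp(4*g) + 4.264*exp(3*g) + 11.9466*exp(2*g) + 5.512*exp(g) + 7.0225)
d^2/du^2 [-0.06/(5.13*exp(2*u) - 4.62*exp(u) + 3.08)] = ((1.2312*exp(u) - 0.2772)*(5.13*exp(2*u) - 4.62*exp(u) + 3.08) - 0.06*(10.26*exp(u) - 4.62)*(20.52*exp(u) - 9.24)*exp(u))*exp(u)/(5.13*exp(2*u) - 4.62*exp(u) + 3.08)^3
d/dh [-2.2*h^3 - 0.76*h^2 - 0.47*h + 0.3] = -6.6*h^2 - 1.52*h - 0.47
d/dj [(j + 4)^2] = 2*j + 8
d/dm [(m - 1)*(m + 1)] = 2*m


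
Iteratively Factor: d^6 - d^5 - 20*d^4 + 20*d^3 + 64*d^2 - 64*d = (d + 4)*(d^5 - 5*d^4 + 20*d^2 - 16*d) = (d - 1)*(d + 4)*(d^4 - 4*d^3 - 4*d^2 + 16*d) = (d - 1)*(d + 2)*(d + 4)*(d^3 - 6*d^2 + 8*d) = (d - 2)*(d - 1)*(d + 2)*(d + 4)*(d^2 - 4*d) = d*(d - 2)*(d - 1)*(d + 2)*(d + 4)*(d - 4)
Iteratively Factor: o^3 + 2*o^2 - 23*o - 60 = (o + 3)*(o^2 - o - 20) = (o - 5)*(o + 3)*(o + 4)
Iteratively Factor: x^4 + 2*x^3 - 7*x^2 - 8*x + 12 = (x + 2)*(x^3 - 7*x + 6) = (x + 2)*(x + 3)*(x^2 - 3*x + 2) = (x - 2)*(x + 2)*(x + 3)*(x - 1)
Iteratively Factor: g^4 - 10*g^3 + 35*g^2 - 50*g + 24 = (g - 2)*(g^3 - 8*g^2 + 19*g - 12) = (g - 3)*(g - 2)*(g^2 - 5*g + 4) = (g - 4)*(g - 3)*(g - 2)*(g - 1)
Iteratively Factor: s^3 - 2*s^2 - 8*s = (s + 2)*(s^2 - 4*s) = (s - 4)*(s + 2)*(s)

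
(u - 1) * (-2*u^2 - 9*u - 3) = -2*u^3 - 7*u^2 + 6*u + 3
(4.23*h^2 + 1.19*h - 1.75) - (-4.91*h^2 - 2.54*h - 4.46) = 9.14*h^2 + 3.73*h + 2.71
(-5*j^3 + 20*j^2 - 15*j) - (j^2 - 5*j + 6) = -5*j^3 + 19*j^2 - 10*j - 6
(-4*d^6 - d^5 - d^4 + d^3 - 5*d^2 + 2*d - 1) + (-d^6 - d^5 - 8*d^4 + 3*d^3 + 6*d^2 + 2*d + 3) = -5*d^6 - 2*d^5 - 9*d^4 + 4*d^3 + d^2 + 4*d + 2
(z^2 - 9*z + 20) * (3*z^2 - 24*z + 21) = 3*z^4 - 51*z^3 + 297*z^2 - 669*z + 420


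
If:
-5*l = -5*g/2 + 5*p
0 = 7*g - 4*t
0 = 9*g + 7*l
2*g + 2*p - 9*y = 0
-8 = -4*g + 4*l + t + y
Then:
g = 672/569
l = -864/569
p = 1200/569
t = 1176/569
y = 416/569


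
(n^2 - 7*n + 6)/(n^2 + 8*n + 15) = (n^2 - 7*n + 6)/(n^2 + 8*n + 15)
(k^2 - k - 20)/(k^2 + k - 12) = (k - 5)/(k - 3)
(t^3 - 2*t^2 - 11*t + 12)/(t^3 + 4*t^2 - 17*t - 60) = (t - 1)/(t + 5)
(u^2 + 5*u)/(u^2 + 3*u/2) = 2*(u + 5)/(2*u + 3)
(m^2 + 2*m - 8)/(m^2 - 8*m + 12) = (m + 4)/(m - 6)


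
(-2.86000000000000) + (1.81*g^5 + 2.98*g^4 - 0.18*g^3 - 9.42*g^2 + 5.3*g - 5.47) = 1.81*g^5 + 2.98*g^4 - 0.18*g^3 - 9.42*g^2 + 5.3*g - 8.33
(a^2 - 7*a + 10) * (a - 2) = a^3 - 9*a^2 + 24*a - 20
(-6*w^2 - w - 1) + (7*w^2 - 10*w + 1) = w^2 - 11*w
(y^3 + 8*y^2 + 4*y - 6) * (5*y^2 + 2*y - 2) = 5*y^5 + 42*y^4 + 34*y^3 - 38*y^2 - 20*y + 12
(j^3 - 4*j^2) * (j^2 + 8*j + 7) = j^5 + 4*j^4 - 25*j^3 - 28*j^2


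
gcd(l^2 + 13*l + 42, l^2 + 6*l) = l + 6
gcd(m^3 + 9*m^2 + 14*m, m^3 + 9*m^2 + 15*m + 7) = m + 7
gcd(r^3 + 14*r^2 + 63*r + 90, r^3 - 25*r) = r + 5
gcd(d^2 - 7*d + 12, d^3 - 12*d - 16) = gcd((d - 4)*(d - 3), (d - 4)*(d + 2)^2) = d - 4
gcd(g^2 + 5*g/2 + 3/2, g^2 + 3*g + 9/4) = g + 3/2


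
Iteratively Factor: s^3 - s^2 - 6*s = (s - 3)*(s^2 + 2*s) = (s - 3)*(s + 2)*(s)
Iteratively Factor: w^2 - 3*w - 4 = (w + 1)*(w - 4)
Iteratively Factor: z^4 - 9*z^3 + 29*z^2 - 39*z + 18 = (z - 3)*(z^3 - 6*z^2 + 11*z - 6) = (z - 3)^2*(z^2 - 3*z + 2) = (z - 3)^2*(z - 1)*(z - 2)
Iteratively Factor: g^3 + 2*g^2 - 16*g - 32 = (g - 4)*(g^2 + 6*g + 8) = (g - 4)*(g + 2)*(g + 4)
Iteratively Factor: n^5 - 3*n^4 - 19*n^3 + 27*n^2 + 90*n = (n)*(n^4 - 3*n^3 - 19*n^2 + 27*n + 90) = n*(n - 5)*(n^3 + 2*n^2 - 9*n - 18) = n*(n - 5)*(n - 3)*(n^2 + 5*n + 6) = n*(n - 5)*(n - 3)*(n + 3)*(n + 2)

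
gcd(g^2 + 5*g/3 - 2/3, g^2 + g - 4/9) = g - 1/3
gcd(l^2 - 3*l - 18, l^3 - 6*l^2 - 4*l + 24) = l - 6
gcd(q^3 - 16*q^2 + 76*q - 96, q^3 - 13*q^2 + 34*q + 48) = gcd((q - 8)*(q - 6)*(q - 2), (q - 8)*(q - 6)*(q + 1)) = q^2 - 14*q + 48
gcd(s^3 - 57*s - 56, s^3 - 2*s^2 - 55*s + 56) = s^2 - s - 56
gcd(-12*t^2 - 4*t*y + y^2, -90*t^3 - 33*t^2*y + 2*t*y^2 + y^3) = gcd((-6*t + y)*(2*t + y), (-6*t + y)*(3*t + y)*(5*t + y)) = -6*t + y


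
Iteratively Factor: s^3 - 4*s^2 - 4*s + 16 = (s - 2)*(s^2 - 2*s - 8) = (s - 4)*(s - 2)*(s + 2)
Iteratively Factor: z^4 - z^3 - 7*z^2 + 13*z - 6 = (z - 1)*(z^3 - 7*z + 6) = (z - 1)^2*(z^2 + z - 6) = (z - 2)*(z - 1)^2*(z + 3)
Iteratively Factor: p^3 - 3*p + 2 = (p + 2)*(p^2 - 2*p + 1) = (p - 1)*(p + 2)*(p - 1)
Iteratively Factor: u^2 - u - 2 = (u - 2)*(u + 1)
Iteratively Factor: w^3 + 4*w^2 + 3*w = (w)*(w^2 + 4*w + 3) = w*(w + 3)*(w + 1)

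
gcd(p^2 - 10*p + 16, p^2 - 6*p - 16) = p - 8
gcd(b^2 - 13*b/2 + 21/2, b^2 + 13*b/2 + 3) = 1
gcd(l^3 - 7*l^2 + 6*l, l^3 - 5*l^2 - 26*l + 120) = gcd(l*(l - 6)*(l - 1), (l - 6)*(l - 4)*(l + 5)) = l - 6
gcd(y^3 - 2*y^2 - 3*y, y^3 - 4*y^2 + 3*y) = y^2 - 3*y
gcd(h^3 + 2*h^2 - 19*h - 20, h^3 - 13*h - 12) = h^2 - 3*h - 4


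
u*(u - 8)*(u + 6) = u^3 - 2*u^2 - 48*u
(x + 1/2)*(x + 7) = x^2 + 15*x/2 + 7/2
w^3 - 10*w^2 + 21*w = w*(w - 7)*(w - 3)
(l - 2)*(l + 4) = l^2 + 2*l - 8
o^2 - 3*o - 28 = (o - 7)*(o + 4)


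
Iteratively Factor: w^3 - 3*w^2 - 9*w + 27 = (w - 3)*(w^2 - 9) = (w - 3)^2*(w + 3)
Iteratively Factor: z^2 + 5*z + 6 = (z + 2)*(z + 3)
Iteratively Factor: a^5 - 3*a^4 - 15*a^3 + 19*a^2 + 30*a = (a - 2)*(a^4 - a^3 - 17*a^2 - 15*a) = (a - 2)*(a + 3)*(a^3 - 4*a^2 - 5*a) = (a - 2)*(a + 1)*(a + 3)*(a^2 - 5*a) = a*(a - 2)*(a + 1)*(a + 3)*(a - 5)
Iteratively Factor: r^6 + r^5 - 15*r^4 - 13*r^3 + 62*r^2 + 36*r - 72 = (r + 2)*(r^5 - r^4 - 13*r^3 + 13*r^2 + 36*r - 36) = (r - 3)*(r + 2)*(r^4 + 2*r^3 - 7*r^2 - 8*r + 12) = (r - 3)*(r - 2)*(r + 2)*(r^3 + 4*r^2 + r - 6) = (r - 3)*(r - 2)*(r - 1)*(r + 2)*(r^2 + 5*r + 6) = (r - 3)*(r - 2)*(r - 1)*(r + 2)*(r + 3)*(r + 2)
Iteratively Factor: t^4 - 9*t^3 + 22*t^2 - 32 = (t + 1)*(t^3 - 10*t^2 + 32*t - 32) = (t - 2)*(t + 1)*(t^2 - 8*t + 16) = (t - 4)*(t - 2)*(t + 1)*(t - 4)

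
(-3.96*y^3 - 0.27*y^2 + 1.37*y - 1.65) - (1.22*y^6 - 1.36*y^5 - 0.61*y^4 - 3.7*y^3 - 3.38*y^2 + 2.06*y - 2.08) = -1.22*y^6 + 1.36*y^5 + 0.61*y^4 - 0.26*y^3 + 3.11*y^2 - 0.69*y + 0.43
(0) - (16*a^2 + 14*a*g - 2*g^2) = -16*a^2 - 14*a*g + 2*g^2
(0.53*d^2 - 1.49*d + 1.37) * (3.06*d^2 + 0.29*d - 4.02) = 1.6218*d^4 - 4.4057*d^3 + 1.6295*d^2 + 6.3871*d - 5.5074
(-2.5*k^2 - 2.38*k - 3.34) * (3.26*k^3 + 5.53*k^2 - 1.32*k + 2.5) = -8.15*k^5 - 21.5838*k^4 - 20.7498*k^3 - 21.5786*k^2 - 1.5412*k - 8.35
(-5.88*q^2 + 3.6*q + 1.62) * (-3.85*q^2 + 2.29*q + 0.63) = 22.638*q^4 - 27.3252*q^3 - 1.6974*q^2 + 5.9778*q + 1.0206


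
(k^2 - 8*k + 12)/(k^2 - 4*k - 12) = (k - 2)/(k + 2)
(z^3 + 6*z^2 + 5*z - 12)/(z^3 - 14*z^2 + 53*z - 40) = (z^2 + 7*z + 12)/(z^2 - 13*z + 40)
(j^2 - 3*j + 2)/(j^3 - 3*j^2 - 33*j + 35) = (j - 2)/(j^2 - 2*j - 35)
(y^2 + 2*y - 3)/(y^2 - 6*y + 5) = (y + 3)/(y - 5)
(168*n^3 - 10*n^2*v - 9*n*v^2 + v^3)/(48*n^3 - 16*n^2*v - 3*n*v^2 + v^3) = (42*n^2 - 13*n*v + v^2)/(12*n^2 - 7*n*v + v^2)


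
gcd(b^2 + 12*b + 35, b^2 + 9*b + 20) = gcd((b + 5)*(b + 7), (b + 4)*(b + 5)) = b + 5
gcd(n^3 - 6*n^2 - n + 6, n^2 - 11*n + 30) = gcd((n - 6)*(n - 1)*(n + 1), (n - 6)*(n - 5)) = n - 6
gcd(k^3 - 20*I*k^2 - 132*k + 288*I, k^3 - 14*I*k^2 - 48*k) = k^2 - 14*I*k - 48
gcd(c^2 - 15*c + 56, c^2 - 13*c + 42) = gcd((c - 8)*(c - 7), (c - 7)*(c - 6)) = c - 7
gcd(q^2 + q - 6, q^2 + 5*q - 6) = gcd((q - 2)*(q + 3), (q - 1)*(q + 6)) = 1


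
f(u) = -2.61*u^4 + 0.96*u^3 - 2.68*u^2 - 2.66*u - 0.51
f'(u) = -10.44*u^3 + 2.88*u^2 - 5.36*u - 2.66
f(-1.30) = -11.14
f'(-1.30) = 32.11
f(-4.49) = -1190.28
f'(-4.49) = 1024.48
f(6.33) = -4071.64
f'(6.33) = -2569.15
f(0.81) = -5.04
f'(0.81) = -10.66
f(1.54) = -22.14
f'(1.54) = -42.21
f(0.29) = -1.50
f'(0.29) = -4.23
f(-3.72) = -576.94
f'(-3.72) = 594.57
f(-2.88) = -217.57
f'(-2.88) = 286.05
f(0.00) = -0.51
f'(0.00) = -2.66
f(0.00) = -0.51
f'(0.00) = -2.66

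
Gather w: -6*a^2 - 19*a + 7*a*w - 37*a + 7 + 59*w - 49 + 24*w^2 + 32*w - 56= -6*a^2 - 56*a + 24*w^2 + w*(7*a + 91) - 98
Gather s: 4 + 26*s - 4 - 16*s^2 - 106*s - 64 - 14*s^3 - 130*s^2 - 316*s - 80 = -14*s^3 - 146*s^2 - 396*s - 144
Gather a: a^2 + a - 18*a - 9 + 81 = a^2 - 17*a + 72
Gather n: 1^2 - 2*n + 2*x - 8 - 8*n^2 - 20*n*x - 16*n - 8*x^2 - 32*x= -8*n^2 + n*(-20*x - 18) - 8*x^2 - 30*x - 7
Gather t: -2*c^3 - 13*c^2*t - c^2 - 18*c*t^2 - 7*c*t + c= -2*c^3 - c^2 - 18*c*t^2 + c + t*(-13*c^2 - 7*c)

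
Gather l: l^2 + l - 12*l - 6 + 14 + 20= l^2 - 11*l + 28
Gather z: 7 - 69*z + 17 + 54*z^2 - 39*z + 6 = 54*z^2 - 108*z + 30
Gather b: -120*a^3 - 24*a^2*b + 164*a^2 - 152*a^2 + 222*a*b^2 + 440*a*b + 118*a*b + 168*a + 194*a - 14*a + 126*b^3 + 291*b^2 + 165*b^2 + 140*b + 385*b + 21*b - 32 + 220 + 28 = -120*a^3 + 12*a^2 + 348*a + 126*b^3 + b^2*(222*a + 456) + b*(-24*a^2 + 558*a + 546) + 216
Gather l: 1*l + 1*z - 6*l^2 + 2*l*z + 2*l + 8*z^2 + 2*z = -6*l^2 + l*(2*z + 3) + 8*z^2 + 3*z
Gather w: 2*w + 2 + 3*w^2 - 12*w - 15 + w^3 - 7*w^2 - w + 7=w^3 - 4*w^2 - 11*w - 6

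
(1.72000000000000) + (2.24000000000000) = 3.96000000000000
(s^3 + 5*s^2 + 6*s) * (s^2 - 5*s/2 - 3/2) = s^5 + 5*s^4/2 - 8*s^3 - 45*s^2/2 - 9*s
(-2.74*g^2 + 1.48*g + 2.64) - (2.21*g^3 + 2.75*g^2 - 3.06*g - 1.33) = -2.21*g^3 - 5.49*g^2 + 4.54*g + 3.97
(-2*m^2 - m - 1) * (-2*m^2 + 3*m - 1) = 4*m^4 - 4*m^3 + m^2 - 2*m + 1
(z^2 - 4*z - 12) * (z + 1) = z^3 - 3*z^2 - 16*z - 12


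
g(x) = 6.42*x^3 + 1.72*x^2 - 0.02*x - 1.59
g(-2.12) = -54.99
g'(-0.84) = 10.68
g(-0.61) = -2.40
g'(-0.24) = 0.26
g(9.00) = 4817.73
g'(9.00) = 1591.00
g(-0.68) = -2.80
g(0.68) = 1.21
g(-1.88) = -38.13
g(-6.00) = -1326.27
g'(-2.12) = 79.25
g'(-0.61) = 5.05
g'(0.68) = 11.23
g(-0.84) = -4.16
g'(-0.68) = 6.55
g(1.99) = 55.78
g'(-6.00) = 672.70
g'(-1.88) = 61.59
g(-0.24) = -1.57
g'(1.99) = 83.10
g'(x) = 19.26*x^2 + 3.44*x - 0.02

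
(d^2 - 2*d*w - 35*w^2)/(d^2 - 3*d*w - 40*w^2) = (-d + 7*w)/(-d + 8*w)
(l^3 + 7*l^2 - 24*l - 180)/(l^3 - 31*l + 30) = (l + 6)/(l - 1)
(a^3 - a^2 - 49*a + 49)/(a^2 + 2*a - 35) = (a^2 - 8*a + 7)/(a - 5)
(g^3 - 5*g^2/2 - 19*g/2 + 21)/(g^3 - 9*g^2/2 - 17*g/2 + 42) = (g - 2)/(g - 4)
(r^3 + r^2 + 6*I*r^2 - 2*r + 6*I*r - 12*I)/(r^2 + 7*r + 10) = (r^2 + r*(-1 + 6*I) - 6*I)/(r + 5)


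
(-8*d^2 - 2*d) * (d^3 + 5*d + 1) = -8*d^5 - 2*d^4 - 40*d^3 - 18*d^2 - 2*d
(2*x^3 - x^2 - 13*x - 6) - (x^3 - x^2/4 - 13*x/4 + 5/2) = x^3 - 3*x^2/4 - 39*x/4 - 17/2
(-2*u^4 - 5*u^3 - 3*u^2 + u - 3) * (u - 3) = -2*u^5 + u^4 + 12*u^3 + 10*u^2 - 6*u + 9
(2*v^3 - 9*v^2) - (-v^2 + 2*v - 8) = 2*v^3 - 8*v^2 - 2*v + 8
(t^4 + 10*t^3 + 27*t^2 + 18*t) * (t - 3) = t^5 + 7*t^4 - 3*t^3 - 63*t^2 - 54*t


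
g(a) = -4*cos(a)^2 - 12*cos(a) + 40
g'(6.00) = -5.50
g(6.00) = 24.79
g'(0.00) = 0.00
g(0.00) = 24.00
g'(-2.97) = -0.70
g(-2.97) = 47.94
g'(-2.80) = -1.49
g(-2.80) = 47.76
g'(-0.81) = -12.69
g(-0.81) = 29.82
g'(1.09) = 13.92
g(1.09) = 33.59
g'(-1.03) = -13.82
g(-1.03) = 32.76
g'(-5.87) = 7.76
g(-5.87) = 25.65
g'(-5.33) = 13.56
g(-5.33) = 31.71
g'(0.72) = 11.88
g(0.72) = 28.72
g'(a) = 8*sin(a)*cos(a) + 12*sin(a)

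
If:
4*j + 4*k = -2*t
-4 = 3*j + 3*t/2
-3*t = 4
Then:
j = -2/3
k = 4/3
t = -4/3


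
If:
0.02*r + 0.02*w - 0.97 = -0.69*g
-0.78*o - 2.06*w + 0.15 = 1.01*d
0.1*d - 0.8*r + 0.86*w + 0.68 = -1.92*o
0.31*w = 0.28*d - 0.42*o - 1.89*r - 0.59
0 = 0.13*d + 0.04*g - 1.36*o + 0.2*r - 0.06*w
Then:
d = 4.01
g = 1.45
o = 0.59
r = 0.50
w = -2.12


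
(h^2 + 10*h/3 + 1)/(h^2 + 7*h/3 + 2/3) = (h + 3)/(h + 2)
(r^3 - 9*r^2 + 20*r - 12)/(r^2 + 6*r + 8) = (r^3 - 9*r^2 + 20*r - 12)/(r^2 + 6*r + 8)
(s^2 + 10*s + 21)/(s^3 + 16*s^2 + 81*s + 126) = 1/(s + 6)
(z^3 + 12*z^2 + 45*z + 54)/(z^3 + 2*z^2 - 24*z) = (z^2 + 6*z + 9)/(z*(z - 4))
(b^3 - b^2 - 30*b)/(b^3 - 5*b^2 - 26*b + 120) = b/(b - 4)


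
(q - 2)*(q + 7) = q^2 + 5*q - 14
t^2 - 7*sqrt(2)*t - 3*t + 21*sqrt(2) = (t - 3)*(t - 7*sqrt(2))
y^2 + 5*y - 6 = (y - 1)*(y + 6)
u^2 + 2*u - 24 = (u - 4)*(u + 6)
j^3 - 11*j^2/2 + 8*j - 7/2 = (j - 7/2)*(j - 1)^2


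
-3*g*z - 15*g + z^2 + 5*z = (-3*g + z)*(z + 5)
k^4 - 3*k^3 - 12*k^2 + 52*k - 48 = (k - 3)*(k - 2)^2*(k + 4)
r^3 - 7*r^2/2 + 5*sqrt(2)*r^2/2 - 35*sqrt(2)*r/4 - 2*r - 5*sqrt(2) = (r - 4)*(r + 1/2)*(r + 5*sqrt(2)/2)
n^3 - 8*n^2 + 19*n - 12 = (n - 4)*(n - 3)*(n - 1)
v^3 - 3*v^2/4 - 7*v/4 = v*(v - 7/4)*(v + 1)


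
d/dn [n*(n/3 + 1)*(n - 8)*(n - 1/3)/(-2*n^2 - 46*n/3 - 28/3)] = (-18*n^5 - 159*n^4 + 568*n^3 + 2285*n^2 + 1876*n - 336)/(6*(9*n^4 + 138*n^3 + 613*n^2 + 644*n + 196))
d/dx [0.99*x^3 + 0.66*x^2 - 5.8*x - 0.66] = 2.97*x^2 + 1.32*x - 5.8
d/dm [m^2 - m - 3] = 2*m - 1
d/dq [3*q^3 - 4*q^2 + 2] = q*(9*q - 8)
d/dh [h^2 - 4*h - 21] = 2*h - 4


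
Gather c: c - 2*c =-c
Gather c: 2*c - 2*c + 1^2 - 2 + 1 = 0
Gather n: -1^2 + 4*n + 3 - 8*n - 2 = -4*n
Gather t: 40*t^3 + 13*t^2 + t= 40*t^3 + 13*t^2 + t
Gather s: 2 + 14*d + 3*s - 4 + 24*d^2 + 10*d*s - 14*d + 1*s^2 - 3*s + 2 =24*d^2 + 10*d*s + s^2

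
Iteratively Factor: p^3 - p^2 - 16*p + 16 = (p + 4)*(p^2 - 5*p + 4) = (p - 4)*(p + 4)*(p - 1)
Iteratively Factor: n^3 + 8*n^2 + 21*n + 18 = (n + 3)*(n^2 + 5*n + 6) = (n + 3)^2*(n + 2)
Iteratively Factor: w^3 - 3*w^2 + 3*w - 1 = (w - 1)*(w^2 - 2*w + 1) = (w - 1)^2*(w - 1)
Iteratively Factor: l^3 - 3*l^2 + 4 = (l + 1)*(l^2 - 4*l + 4) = (l - 2)*(l + 1)*(l - 2)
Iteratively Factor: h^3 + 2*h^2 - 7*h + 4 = (h - 1)*(h^2 + 3*h - 4) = (h - 1)*(h + 4)*(h - 1)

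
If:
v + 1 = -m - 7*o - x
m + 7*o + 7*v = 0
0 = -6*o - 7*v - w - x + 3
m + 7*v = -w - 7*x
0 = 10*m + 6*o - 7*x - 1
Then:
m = -21/92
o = -9/184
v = 15/184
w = 595/184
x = -47/92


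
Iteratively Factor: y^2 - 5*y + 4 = (y - 4)*(y - 1)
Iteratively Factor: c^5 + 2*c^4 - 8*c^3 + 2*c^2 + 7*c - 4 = (c - 1)*(c^4 + 3*c^3 - 5*c^2 - 3*c + 4) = (c - 1)*(c + 4)*(c^3 - c^2 - c + 1) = (c - 1)*(c + 1)*(c + 4)*(c^2 - 2*c + 1) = (c - 1)^2*(c + 1)*(c + 4)*(c - 1)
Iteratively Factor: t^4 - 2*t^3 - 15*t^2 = (t - 5)*(t^3 + 3*t^2) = t*(t - 5)*(t^2 + 3*t) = t*(t - 5)*(t + 3)*(t)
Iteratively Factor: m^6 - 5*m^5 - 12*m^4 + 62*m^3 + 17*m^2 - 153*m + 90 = (m - 1)*(m^5 - 4*m^4 - 16*m^3 + 46*m^2 + 63*m - 90) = (m - 1)^2*(m^4 - 3*m^3 - 19*m^2 + 27*m + 90) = (m - 5)*(m - 1)^2*(m^3 + 2*m^2 - 9*m - 18) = (m - 5)*(m - 1)^2*(m + 2)*(m^2 - 9) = (m - 5)*(m - 1)^2*(m + 2)*(m + 3)*(m - 3)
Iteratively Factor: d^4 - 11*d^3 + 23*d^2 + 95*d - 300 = (d + 3)*(d^3 - 14*d^2 + 65*d - 100) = (d - 5)*(d + 3)*(d^2 - 9*d + 20) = (d - 5)^2*(d + 3)*(d - 4)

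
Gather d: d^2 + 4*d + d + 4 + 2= d^2 + 5*d + 6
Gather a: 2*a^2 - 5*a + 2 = 2*a^2 - 5*a + 2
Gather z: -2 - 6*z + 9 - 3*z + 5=12 - 9*z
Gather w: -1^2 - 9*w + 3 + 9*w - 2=0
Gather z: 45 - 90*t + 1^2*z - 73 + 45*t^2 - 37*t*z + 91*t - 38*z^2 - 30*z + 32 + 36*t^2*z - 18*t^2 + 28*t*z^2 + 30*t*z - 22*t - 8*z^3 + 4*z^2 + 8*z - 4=27*t^2 - 21*t - 8*z^3 + z^2*(28*t - 34) + z*(36*t^2 - 7*t - 21)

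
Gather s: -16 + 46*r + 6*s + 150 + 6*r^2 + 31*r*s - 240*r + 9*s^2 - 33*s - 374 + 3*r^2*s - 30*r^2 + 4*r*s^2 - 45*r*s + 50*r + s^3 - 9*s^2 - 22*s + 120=-24*r^2 + 4*r*s^2 - 144*r + s^3 + s*(3*r^2 - 14*r - 49) - 120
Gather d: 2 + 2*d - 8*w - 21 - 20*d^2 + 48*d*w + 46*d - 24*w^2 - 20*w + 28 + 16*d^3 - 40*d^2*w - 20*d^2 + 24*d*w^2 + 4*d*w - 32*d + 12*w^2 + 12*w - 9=16*d^3 + d^2*(-40*w - 40) + d*(24*w^2 + 52*w + 16) - 12*w^2 - 16*w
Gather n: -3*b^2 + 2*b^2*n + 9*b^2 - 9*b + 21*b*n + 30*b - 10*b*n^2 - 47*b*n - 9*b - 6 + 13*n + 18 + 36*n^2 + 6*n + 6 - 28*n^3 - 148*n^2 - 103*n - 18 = 6*b^2 + 12*b - 28*n^3 + n^2*(-10*b - 112) + n*(2*b^2 - 26*b - 84)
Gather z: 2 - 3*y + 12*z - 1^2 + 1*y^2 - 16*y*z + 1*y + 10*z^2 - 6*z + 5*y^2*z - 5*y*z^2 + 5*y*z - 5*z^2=y^2 - 2*y + z^2*(5 - 5*y) + z*(5*y^2 - 11*y + 6) + 1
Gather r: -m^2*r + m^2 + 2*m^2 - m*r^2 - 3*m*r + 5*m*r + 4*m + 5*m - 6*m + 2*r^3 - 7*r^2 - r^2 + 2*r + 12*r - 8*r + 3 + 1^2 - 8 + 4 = 3*m^2 + 3*m + 2*r^3 + r^2*(-m - 8) + r*(-m^2 + 2*m + 6)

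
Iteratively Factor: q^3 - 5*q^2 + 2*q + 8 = (q + 1)*(q^2 - 6*q + 8) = (q - 4)*(q + 1)*(q - 2)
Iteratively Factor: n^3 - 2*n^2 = (n)*(n^2 - 2*n) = n^2*(n - 2)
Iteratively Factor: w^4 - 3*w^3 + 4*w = (w + 1)*(w^3 - 4*w^2 + 4*w) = (w - 2)*(w + 1)*(w^2 - 2*w) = (w - 2)^2*(w + 1)*(w)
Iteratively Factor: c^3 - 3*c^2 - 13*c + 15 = (c + 3)*(c^2 - 6*c + 5) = (c - 5)*(c + 3)*(c - 1)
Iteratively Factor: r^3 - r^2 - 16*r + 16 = (r - 1)*(r^2 - 16) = (r - 1)*(r + 4)*(r - 4)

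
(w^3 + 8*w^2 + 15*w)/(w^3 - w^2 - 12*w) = (w + 5)/(w - 4)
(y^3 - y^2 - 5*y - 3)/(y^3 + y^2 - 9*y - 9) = (y + 1)/(y + 3)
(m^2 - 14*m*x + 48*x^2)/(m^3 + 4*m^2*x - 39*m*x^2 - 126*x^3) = (m - 8*x)/(m^2 + 10*m*x + 21*x^2)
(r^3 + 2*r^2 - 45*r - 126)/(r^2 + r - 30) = (r^2 - 4*r - 21)/(r - 5)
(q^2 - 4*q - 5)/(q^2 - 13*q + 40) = (q + 1)/(q - 8)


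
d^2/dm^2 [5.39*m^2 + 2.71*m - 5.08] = 10.7800000000000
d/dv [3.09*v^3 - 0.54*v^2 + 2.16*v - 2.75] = 9.27*v^2 - 1.08*v + 2.16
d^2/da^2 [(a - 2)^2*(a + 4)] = 6*a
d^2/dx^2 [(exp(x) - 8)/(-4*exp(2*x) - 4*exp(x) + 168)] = (-exp(4*x) + 33*exp(3*x) - 228*exp(2*x) + 1310*exp(x) - 1428)*exp(x)/(4*(exp(6*x) + 3*exp(5*x) - 123*exp(4*x) - 251*exp(3*x) + 5166*exp(2*x) + 5292*exp(x) - 74088))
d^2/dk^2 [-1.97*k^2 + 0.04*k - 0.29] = -3.94000000000000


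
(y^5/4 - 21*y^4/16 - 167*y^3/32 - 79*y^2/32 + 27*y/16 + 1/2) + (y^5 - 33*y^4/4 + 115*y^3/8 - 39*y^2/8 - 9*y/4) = 5*y^5/4 - 153*y^4/16 + 293*y^3/32 - 235*y^2/32 - 9*y/16 + 1/2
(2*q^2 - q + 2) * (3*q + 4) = 6*q^3 + 5*q^2 + 2*q + 8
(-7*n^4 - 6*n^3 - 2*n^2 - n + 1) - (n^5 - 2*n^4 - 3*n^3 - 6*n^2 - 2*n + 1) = -n^5 - 5*n^4 - 3*n^3 + 4*n^2 + n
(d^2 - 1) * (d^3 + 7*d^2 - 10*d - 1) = d^5 + 7*d^4 - 11*d^3 - 8*d^2 + 10*d + 1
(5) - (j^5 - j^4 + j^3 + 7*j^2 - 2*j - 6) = -j^5 + j^4 - j^3 - 7*j^2 + 2*j + 11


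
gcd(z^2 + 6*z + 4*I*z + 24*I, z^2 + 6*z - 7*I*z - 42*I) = z + 6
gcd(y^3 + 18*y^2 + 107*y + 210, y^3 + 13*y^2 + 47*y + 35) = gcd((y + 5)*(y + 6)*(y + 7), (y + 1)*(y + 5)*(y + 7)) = y^2 + 12*y + 35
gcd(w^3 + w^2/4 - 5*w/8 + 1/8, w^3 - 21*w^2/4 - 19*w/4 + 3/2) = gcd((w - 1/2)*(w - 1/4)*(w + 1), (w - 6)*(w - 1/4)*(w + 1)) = w^2 + 3*w/4 - 1/4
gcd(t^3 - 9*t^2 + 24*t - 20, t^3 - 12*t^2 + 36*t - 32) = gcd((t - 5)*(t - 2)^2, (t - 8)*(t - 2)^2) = t^2 - 4*t + 4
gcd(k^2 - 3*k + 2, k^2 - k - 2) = k - 2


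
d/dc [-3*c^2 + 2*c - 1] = 2 - 6*c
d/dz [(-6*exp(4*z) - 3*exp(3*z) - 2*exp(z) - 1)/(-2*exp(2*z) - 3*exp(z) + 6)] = (24*exp(5*z) + 60*exp(4*z) - 126*exp(3*z) - 58*exp(2*z) - 4*exp(z) - 15)*exp(z)/(4*exp(4*z) + 12*exp(3*z) - 15*exp(2*z) - 36*exp(z) + 36)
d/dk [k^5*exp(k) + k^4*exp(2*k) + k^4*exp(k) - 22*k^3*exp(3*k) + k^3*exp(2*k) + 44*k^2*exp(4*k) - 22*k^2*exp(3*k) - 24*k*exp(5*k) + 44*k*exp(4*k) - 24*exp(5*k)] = (k^5 + 2*k^4*exp(k) + 6*k^4 - 66*k^3*exp(2*k) + 6*k^3*exp(k) + 4*k^3 + 176*k^2*exp(3*k) - 132*k^2*exp(2*k) + 3*k^2*exp(k) - 120*k*exp(4*k) + 264*k*exp(3*k) - 44*k*exp(2*k) - 144*exp(4*k) + 44*exp(3*k))*exp(k)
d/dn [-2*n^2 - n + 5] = -4*n - 1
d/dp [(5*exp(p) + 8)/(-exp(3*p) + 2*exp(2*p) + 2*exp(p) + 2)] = (10*exp(3*p) + 14*exp(2*p) - 32*exp(p) - 6)*exp(p)/(exp(6*p) - 4*exp(5*p) + 4*exp(3*p) + 12*exp(2*p) + 8*exp(p) + 4)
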